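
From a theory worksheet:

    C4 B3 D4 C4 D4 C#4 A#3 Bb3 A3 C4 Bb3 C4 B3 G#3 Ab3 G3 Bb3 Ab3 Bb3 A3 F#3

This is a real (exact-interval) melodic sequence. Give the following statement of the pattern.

Gb3 F3 Ab3 Gb3 Ab3 G3 E3

Unit = 7 notes; the statements start on C4, Bb3, Ab3, moving down a 2nd each time.
Statement 4 starts on Gb3 and keeps the same exact contour: Gb3 F3 Ab3 Gb3 Ab3 G3 E3.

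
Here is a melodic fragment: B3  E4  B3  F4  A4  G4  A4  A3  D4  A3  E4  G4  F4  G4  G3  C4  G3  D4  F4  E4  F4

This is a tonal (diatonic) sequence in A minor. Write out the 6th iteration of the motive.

Taking 7-note groups, the heads are B3, A3, G3: the pattern moves down a 2nd.
Continuing the starts: F3 → E3 → D3.
Statement 6 starts on D3 and keeps the same diatonic contour: D3 G3 D3 A3 C4 B3 C4.

D3 G3 D3 A3 C4 B3 C4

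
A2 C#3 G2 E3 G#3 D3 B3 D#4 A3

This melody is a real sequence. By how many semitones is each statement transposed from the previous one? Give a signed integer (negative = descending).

7

Taking 3-note groups, the heads are A2, E3, B3: the pattern moves up a 5th.
Counting half-steps from A2 to E3: 7.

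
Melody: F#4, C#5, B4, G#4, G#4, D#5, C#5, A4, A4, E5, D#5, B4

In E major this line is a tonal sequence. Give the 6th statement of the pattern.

The 4-note cells begin on F#4, G#4, A4 — each up a 2nd from the last.
Extending up a 2nd: B4 → C#5 → D#5.
Statement 6 starts on D#5 and keeps the same diatonic contour: D#5 A5 G#5 E5.

D#5 A5 G#5 E5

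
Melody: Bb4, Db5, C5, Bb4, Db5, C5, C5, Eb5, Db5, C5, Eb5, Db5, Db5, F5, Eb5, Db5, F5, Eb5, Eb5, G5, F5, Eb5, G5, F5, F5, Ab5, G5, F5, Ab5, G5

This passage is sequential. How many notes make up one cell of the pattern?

30 notes total. Splitting into 5 groups of 6:
Bb4 Db5 C5 Bb4 Db5 C5 | C5 Eb5 Db5 C5 Eb5 Db5 | Db5 F5 Eb5 Db5 F5 Eb5 | Eb5 G5 F5 Eb5 G5 F5 | F5 Ab5 G5 F5 Ab5 G5
That's a consistent up a 2nd shift per cell, and no other grouping gives one.

6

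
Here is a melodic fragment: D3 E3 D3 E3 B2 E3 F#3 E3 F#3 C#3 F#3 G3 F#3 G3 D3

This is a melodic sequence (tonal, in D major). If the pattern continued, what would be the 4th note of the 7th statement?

Grouping in 5s, the 4th note of each cell is E3, F#3, G3.
Carrying that up a 2nd forward: A3 → B3 → C#4 → D4.

D4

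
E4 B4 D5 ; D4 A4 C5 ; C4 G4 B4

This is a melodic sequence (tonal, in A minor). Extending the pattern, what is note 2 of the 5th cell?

E4

With 3-note cells, note 2 of each statement runs B4, A4, G4.
Carrying that down a 2nd forward: F4 → E4.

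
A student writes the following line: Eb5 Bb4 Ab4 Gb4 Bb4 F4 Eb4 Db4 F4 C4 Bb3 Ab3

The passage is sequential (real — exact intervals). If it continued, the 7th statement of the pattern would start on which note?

Taking 4-note groups, the heads are Eb5, Bb4, F4: the pattern moves down a 4th.
Continuing: C4 → G3 → D3 → A2. Statement 7 starts on A2.

A2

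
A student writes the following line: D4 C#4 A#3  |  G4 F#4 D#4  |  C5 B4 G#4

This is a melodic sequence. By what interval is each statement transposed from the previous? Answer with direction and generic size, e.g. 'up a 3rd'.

up a 4th

Taking 3-note groups, the heads are D4, G4, C5: the pattern moves up a 4th.
D4 to G4 is up a 4th.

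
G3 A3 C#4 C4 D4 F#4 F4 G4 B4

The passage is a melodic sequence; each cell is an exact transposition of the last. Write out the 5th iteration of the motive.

Eb5 F5 A5

Unit = 3 notes; the statements start on G3, C4, F4, moving up a 4th each time.
Extending up a 4th: Bb4 → Eb5.
From Eb5 the exact shape gives Eb5 F5 A5.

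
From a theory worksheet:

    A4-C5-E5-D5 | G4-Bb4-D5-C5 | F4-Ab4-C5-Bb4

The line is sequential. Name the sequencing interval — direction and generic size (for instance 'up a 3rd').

The 4-note cells begin on A4, G4, F4 — each down a 2nd from the last.
From A4 to G4: down a 2nd.

down a 2nd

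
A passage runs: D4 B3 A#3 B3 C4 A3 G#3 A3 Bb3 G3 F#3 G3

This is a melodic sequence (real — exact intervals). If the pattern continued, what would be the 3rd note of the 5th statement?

With 4-note cells, note 3 of each statement runs A#3, G#3, F#3.
Extending down a 2nd: E3 → D3.

D3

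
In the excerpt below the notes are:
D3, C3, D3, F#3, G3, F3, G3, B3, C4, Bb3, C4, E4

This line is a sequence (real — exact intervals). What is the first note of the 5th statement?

Taking 4-note groups, the heads are D3, G3, C4: the pattern moves up a 4th.
Continuing: F4 → Bb4. Statement 5 starts on Bb4.

Bb4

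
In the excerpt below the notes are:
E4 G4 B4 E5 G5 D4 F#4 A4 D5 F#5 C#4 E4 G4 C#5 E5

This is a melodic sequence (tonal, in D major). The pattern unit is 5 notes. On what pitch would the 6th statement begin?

G3

The 5-note cells begin on E4, D4, C#4 — each down a 2nd from the last.
Continuing: B3 → A3 → G3. Statement 6 starts on G3.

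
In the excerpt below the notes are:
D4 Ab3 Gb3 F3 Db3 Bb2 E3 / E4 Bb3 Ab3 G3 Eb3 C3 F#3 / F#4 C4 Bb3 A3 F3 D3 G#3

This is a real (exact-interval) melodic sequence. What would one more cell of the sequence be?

G#4 D4 C4 B3 G3 E3 A#3

Unit = 7 notes; the statements start on D4, E4, F#4, moving up a 2nd each time.
Statement 4 starts on G#4 and keeps the same exact contour: G#4 D4 C4 B3 G3 E3 A#3.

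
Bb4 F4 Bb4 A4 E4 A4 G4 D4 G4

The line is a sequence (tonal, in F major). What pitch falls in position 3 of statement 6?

D4

With 3-note cells, note 3 of each statement runs Bb4, A4, G4.
Carrying that down a 2nd forward: F4 → E4 → D4.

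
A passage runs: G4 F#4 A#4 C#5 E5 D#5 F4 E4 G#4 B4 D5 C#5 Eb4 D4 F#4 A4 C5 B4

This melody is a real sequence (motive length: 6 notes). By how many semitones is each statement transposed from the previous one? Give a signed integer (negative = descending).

The 6-note cells begin on G4, F4, Eb4 — each down a 2nd from the last.
G4→F4 is 65 − 67 = -2 semitones.

-2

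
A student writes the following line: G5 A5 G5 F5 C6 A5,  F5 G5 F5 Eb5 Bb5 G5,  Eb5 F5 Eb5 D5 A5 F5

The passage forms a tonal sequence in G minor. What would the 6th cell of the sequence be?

Bb4 C5 Bb4 A4 Eb5 C5

Taking 6-note groups, the heads are G5, F5, Eb5: the pattern moves down a 2nd.
Extending down a 2nd: D5 → C5 → Bb4.
Statement 6 starts on Bb4 and keeps the same diatonic contour: Bb4 C5 Bb4 A4 Eb5 C5.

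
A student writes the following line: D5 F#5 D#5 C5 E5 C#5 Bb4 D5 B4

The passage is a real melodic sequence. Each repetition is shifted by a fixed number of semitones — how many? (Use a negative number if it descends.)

Unit = 3 notes; the statements start on D5, C5, Bb4, moving down a 2nd each time.
D5 to C5 spans -2 semitones.

-2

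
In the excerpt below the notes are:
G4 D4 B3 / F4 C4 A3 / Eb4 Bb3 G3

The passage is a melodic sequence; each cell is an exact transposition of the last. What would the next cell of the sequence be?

With a 3-note motive the entries are G4, F4, Eb4, each down a 2nd from the previous.
So cell 4 is Db4 Ab3 F3.

Db4 Ab3 F3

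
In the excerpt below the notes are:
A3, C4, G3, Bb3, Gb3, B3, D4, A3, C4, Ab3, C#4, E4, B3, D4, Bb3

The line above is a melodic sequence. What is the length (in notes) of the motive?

15 notes total. Splitting into 3 groups of 5:
A3 C4 G3 Bb3 Gb3 | B3 D4 A3 C4 Ab3 | C#4 E4 B3 D4 Bb3
Each cell is the previous one up a 2nd — so the unit is 5 notes.

5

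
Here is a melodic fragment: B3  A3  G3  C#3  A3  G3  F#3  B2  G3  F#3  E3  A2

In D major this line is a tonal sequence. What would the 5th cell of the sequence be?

With a 4-note motive the entries are B3, A3, G3, each down a 2nd from the previous.
Continuing the starts: F#3 → E3.
From E3 the diatonic shape gives E3 D3 C#3 F#2.

E3 D3 C#3 F#2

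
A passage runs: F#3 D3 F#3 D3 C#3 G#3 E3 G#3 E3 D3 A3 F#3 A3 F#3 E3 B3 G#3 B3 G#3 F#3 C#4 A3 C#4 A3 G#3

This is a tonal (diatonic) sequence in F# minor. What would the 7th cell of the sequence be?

With a 5-note motive the entries are F#3, G#3, A3, B3, C#4, each up a 2nd from the previous.
Continuing the starts: D4 → E4.
From E4 the diatonic shape gives E4 C#4 E4 C#4 B3.

E4 C#4 E4 C#4 B3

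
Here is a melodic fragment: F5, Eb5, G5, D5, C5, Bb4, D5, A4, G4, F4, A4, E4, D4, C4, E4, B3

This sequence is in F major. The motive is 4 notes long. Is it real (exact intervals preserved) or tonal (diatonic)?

real

Each cell has the same semitone pattern (-2, 4, -5) — intervals are preserved exactly.
And Eb5 lies outside F major, so the sequence is real rather than tonal.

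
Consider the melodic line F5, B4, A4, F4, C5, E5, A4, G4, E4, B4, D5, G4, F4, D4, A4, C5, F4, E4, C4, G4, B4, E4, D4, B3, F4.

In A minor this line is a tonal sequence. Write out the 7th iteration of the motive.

Taking 5-note groups, the heads are F5, E5, D5, C5, B4: the pattern moves down a 2nd.
Continuing the starts: A4 → G4.
Statement 7 starts on G4 and keeps the same diatonic contour: G4 C4 B3 G3 D4.

G4 C4 B3 G3 D4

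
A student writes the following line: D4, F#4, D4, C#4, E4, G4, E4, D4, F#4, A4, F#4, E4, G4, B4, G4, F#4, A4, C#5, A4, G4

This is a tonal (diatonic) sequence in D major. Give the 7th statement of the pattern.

C#5 E5 C#5 B4

Taking 4-note groups, the heads are D4, E4, F#4, G4, A4: the pattern moves up a 2nd.
Carrying on: B4 → C#5.
So cell 7 is C#5 E5 C#5 B4.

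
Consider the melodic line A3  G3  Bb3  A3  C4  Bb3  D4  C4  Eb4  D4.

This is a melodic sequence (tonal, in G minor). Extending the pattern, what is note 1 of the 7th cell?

The unit is 2 notes. Position-1 pitches of the 5 shown cells: A3, Bb3, C4, D4, Eb4.
Each moves up a 2nd. Continuing: F4 → G4.

G4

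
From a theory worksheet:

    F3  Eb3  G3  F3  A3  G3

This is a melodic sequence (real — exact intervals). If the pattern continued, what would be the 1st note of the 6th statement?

D#4

The unit is 2 notes. Position-1 pitches of the 3 shown cells: F3, G3, A3.
Extending up a 2nd: B3 → C#4 → D#4.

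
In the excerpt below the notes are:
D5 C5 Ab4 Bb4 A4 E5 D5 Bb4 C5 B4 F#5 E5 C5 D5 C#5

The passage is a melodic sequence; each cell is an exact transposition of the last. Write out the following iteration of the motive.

G#5 F#5 D5 E5 D#5

The 5-note cells begin on D5, E5, F#5 — each up a 2nd from the last.
From G#5 the exact shape gives G#5 F#5 D5 E5 D#5.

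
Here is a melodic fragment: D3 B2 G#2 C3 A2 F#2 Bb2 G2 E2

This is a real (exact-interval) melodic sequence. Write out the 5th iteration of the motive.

With a 3-note motive the entries are D3, C3, Bb2, each down a 2nd from the previous.
Carrying on: Ab2 → Gb2.
From Gb2 the exact shape gives Gb2 Eb2 C2.

Gb2 Eb2 C2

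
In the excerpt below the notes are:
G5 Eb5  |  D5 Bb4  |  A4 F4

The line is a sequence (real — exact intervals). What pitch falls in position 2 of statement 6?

D3

The unit is 2 notes. Position-2 pitches of the 3 shown cells: Eb5, Bb4, F4.
Each moves down a 4th. Continuing: C4 → G3 → D3.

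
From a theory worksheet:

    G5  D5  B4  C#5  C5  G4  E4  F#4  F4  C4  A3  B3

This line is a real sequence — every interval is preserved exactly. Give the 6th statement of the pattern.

Unit = 4 notes; the statements start on G5, C5, F4, moving down a 5th each time.
Continuing the starts: Bb3 → Eb3 → Ab2.
Statement 6 starts on Ab2 and keeps the same exact contour: Ab2 Eb2 C2 D2.

Ab2 Eb2 C2 D2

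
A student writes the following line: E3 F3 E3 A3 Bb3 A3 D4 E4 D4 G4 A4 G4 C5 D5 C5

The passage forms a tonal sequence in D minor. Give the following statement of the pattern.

Taking 3-note groups, the heads are E3, A3, D4, G4, C5: the pattern moves up a 4th.
From F5 the diatonic shape gives F5 G5 F5.

F5 G5 F5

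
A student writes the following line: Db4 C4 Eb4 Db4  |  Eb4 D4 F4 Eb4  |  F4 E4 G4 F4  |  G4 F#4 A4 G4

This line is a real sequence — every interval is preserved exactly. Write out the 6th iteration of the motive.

B4 A#4 C#5 B4

The 4-note cells begin on Db4, Eb4, F4, G4 — each up a 2nd from the last.
Continuing the starts: A4 → B4.
From B4 the exact shape gives B4 A#4 C#5 B4.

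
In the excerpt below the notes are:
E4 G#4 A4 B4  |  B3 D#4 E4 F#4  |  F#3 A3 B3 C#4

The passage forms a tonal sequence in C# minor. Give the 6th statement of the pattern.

D#2 F#2 G#2 A2

Unit = 4 notes; the statements start on E4, B3, F#3, moving down a 4th each time.
Continuing the starts: C#3 → G#2 → D#2.
Statement 6 starts on D#2 and keeps the same diatonic contour: D#2 F#2 G#2 A2.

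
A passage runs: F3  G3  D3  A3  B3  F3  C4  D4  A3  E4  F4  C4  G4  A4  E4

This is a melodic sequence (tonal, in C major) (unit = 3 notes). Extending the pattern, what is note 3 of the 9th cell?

F5

The unit is 3 notes. Position-3 pitches of the 5 shown cells: D3, F3, A3, C4, E4.
Carrying that up a 3rd forward: G4 → B4 → D5 → F5.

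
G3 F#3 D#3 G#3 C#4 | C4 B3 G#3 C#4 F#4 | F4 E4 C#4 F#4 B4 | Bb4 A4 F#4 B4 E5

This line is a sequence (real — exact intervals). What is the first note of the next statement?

Eb5

The 5-note cells begin on G3, C4, F4, Bb4 — each up a 4th from the last.
The next head, up a 4th from Bb4, is Eb5.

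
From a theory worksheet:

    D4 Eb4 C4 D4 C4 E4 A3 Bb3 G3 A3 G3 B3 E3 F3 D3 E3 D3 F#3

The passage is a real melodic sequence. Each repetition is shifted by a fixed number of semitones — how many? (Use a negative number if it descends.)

Unit = 6 notes; the statements start on D4, A3, E3, moving down a 4th each time.
Counting half-steps from D4 to A3: -5.

-5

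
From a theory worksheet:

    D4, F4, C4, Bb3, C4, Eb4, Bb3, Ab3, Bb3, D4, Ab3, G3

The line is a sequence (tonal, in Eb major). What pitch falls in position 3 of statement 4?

G3

The unit is 4 notes. Position-3 pitches of the 3 shown cells: C4, Bb3, Ab3.
From Ab3, down a 2nd gives G3.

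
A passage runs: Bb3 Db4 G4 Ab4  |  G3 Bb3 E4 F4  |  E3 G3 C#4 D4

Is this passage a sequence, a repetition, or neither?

Each 4-note cell is the previous one transposed down a 3rd.

sequence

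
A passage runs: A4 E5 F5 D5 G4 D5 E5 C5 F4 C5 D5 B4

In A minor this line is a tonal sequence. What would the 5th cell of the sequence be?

D4 A4 B4 G4

With a 4-note motive the entries are A4, G4, F4, each down a 2nd from the previous.
Carrying on: E4 → D4.
Statement 5 starts on D4 and keeps the same diatonic contour: D4 A4 B4 G4.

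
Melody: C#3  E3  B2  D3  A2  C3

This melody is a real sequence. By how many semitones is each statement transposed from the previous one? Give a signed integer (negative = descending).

-2

With a 2-note motive the entries are C#3, B2, A2, each down a 2nd from the previous.
C#3 to B2 spans -2 semitones.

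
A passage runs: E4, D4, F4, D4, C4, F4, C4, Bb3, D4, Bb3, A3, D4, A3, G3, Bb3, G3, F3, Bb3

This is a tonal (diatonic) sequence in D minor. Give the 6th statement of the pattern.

Taking 6-note groups, the heads are E4, C4, A3: the pattern moves down a 3rd.
Extending down a 3rd: F3 → D3 → Bb2.
From Bb2 the diatonic shape gives Bb2 A2 C3 A2 G2 C3.

Bb2 A2 C3 A2 G2 C3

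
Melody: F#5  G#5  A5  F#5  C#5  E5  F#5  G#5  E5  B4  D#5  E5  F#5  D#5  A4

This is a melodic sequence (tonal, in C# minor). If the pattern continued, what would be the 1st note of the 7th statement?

With 5-note cells, note 1 of each statement runs F#5, E5, D#5.
Carrying that down a 2nd forward: C#5 → B4 → A4 → G#4.

G#4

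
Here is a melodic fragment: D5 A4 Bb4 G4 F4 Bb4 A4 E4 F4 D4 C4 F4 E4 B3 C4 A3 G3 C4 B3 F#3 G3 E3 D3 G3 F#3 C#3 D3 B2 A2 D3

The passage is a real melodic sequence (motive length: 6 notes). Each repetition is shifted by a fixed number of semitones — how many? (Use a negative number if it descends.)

With a 6-note motive the entries are D5, A4, E4, B3, F#3, each down a 4th from the previous.
D5→A4 is 69 − 74 = -5 semitones.

-5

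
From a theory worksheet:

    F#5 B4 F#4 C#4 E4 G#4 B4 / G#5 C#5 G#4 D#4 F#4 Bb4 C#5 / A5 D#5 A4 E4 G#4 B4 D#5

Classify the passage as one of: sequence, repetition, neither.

Note 6 of cell 2 is Bb4; if this were a sequence it would be A4. No unit length gives a consistent transposition pattern.

neither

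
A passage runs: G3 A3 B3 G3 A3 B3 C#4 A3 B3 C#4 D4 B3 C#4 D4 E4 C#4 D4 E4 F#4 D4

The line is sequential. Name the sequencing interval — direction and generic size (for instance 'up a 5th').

Taking 4-note groups, the heads are G3, A3, B3, C#4, D4: the pattern moves up a 2nd.
G3 to A3 is up a 2nd.

up a 2nd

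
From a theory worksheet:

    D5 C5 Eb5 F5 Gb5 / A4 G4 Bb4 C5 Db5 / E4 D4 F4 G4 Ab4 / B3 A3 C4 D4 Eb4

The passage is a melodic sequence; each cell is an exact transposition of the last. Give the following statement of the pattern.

Unit = 5 notes; the statements start on D5, A4, E4, B3, moving down a 4th each time.
From F#3 the exact shape gives F#3 E3 G3 A3 Bb3.

F#3 E3 G3 A3 Bb3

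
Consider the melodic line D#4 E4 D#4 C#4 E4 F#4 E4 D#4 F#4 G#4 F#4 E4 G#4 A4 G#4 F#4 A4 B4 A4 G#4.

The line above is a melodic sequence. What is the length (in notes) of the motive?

20 notes total. Splitting into 5 groups of 4:
D#4 E4 D#4 C#4 | E4 F#4 E4 D#4 | F#4 G#4 F#4 E4 | G#4 A4 G#4 F#4 | A4 B4 A4 G#4
Every group is a transposition up a 2nd of the one before; no shorter unit works.

4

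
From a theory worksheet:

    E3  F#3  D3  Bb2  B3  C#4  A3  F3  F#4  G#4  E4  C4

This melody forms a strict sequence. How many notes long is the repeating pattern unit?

4

Try groups of 4 (3 cells in 12 notes):
E3 F#3 D3 Bb2 | B3 C#4 A3 F3 | F#4 G#4 E4 C4
Each cell is the previous one up a 5th — so the unit is 4 notes.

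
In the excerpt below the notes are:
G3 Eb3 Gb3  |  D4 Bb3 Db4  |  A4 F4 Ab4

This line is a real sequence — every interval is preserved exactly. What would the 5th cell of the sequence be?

B5 G5 Bb5

The 3-note cells begin on G3, D4, A4 — each up a 5th from the last.
Extending up a 5th: E5 → B5.
Statement 5 starts on B5 and keeps the same exact contour: B5 G5 Bb5.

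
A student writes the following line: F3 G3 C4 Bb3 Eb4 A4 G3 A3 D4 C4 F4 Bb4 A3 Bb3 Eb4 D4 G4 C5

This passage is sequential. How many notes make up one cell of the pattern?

6

Try groups of 6 (3 cells in 18 notes):
F3 G3 C4 Bb3 Eb4 A4 | G3 A3 D4 C4 F4 Bb4 | A3 Bb3 Eb4 D4 G4 C5
Each cell is the previous one up a 2nd — so the unit is 6 notes.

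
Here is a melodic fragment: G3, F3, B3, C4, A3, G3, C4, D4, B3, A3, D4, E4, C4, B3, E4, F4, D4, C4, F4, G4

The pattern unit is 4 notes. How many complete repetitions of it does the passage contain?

5

20 notes in groups of 4 gives 20/4 = 5 statements.
Starts: G3, A3, B3, C4, D4 — each up a 2nd.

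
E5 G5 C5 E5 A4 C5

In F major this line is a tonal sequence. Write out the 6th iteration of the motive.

The 2-note cells begin on E5, C5, A4 — each down a 3rd from the last.
Continuing the starts: F4 → D4 → Bb3.
Statement 6 starts on Bb3 and keeps the same diatonic contour: Bb3 D4.

Bb3 D4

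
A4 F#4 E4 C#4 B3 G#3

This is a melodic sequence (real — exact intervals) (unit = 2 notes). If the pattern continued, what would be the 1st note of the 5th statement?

C#3

Grouping in 2s, the 1st note of each cell is A4, E4, B3.
Extending down a 4th: F#3 → C#3.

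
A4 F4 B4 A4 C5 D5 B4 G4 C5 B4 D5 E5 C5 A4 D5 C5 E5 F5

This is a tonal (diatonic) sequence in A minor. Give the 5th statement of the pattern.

E5 C5 F5 E5 G5 A5

Unit = 6 notes; the statements start on A4, B4, C5, moving up a 2nd each time.
Continuing the starts: D5 → E5.
Statement 5 starts on E5 and keeps the same diatonic contour: E5 C5 F5 E5 G5 A5.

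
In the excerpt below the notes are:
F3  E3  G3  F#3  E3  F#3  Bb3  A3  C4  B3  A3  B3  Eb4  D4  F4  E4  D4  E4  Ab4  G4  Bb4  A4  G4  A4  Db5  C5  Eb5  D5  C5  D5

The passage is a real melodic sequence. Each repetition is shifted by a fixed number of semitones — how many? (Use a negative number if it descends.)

The 6-note cells begin on F3, Bb3, Eb4, Ab4, Db5 — each up a 4th from the last.
F3→Bb3 is 58 − 53 = 5 semitones.

5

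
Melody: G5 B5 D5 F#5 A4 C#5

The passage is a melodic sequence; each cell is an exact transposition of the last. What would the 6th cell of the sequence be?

F#3 A#3

Unit = 2 notes; the statements start on G5, D5, A4, moving down a 4th each time.
Carrying on: E4 → B3 → F#3.
From F#3 the exact shape gives F#3 A#3.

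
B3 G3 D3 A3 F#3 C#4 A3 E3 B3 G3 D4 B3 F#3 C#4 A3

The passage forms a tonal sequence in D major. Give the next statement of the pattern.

Unit = 5 notes; the statements start on B3, C#4, D4, moving up a 2nd each time.
From E4 the diatonic shape gives E4 C#4 G3 D4 B3.

E4 C#4 G3 D4 B3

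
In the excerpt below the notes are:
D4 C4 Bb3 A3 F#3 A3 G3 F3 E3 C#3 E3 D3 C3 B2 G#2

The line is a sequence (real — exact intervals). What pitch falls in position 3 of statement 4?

With 5-note cells, note 3 of each statement runs Bb3, F3, C3.
From C3, down a 4th gives G2.

G2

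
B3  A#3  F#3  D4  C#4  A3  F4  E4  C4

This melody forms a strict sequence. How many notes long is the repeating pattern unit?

Try groups of 3 (3 cells in 9 notes):
B3 A#3 F#3 | D4 C#4 A3 | F4 E4 C4
That's a consistent up a 3rd shift per cell, and no other grouping gives one.

3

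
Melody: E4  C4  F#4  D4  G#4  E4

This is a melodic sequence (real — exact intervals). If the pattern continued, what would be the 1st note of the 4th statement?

The unit is 2 notes. Position-1 pitches of the 3 shown cells: E4, F#4, G#4.
One more up a 2nd gives A#4.

A#4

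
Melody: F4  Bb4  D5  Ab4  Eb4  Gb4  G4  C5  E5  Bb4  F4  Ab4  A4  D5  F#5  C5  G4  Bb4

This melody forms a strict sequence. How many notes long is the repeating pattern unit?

Try groups of 6 (3 cells in 18 notes):
F4 Bb4 D5 Ab4 Eb4 Gb4 | G4 C5 E5 Bb4 F4 Ab4 | A4 D5 F#5 C5 G4 Bb4
Every group is a transposition up a 2nd of the one before; no shorter unit works.

6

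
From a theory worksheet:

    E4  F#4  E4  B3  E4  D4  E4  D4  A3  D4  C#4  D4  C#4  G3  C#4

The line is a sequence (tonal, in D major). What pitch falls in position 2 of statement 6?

A3

Grouping in 5s, the 2nd note of each cell is F#4, E4, D4.
Carrying that down a 2nd forward: C#4 → B3 → A3.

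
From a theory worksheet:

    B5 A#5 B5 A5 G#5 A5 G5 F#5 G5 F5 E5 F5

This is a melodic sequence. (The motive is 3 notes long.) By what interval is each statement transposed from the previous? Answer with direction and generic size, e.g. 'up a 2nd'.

down a 2nd

Unit = 3 notes; the statements start on B5, A5, G5, F5, moving down a 2nd each time.
B5 to A5 is down a 2nd.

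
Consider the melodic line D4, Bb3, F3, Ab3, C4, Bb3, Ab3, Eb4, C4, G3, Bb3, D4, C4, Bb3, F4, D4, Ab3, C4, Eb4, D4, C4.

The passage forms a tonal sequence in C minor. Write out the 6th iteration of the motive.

The 7-note cells begin on D4, Eb4, F4 — each up a 2nd from the last.
Carrying on: G4 → Ab4 → Bb4.
From Bb4 the diatonic shape gives Bb4 G4 D4 F4 Ab4 G4 F4.

Bb4 G4 D4 F4 Ab4 G4 F4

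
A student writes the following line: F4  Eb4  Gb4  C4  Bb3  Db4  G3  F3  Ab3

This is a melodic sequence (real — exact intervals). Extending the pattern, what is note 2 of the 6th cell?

With 3-note cells, note 2 of each statement runs Eb4, Bb3, F3.
Extending down a 4th: C3 → G2 → D2.

D2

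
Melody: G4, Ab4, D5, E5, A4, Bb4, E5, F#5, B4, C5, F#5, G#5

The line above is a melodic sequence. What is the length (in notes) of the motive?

4

Try groups of 4 (3 cells in 12 notes):
G4 Ab4 D5 E5 | A4 Bb4 E5 F#5 | B4 C5 F#5 G#5
Each cell is the previous one up a 2nd — so the unit is 4 notes.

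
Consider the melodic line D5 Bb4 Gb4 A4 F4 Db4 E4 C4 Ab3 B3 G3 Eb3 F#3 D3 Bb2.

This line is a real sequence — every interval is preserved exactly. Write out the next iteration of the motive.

C#3 A2 F2

Unit = 3 notes; the statements start on D5, A4, E4, B3, F#3, moving down a 4th each time.
Statement 6 starts on C#3 and keeps the same exact contour: C#3 A2 F2.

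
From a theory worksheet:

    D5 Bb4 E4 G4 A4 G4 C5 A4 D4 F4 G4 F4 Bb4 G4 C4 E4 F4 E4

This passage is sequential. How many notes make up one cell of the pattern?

There are 18 notes; a 6-note unit gives 3 cells:
D5 Bb4 E4 G4 A4 G4 | C5 A4 D4 F4 G4 F4 | Bb4 G4 C4 E4 F4 E4
Every group is a transposition down a 2nd of the one before; no shorter unit works.

6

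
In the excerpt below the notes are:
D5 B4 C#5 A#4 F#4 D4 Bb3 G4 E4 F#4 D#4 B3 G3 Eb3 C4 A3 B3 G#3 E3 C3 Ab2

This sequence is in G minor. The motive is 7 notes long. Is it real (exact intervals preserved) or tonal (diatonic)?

real

Each cell has the same semitone pattern (-3, 2, -3, -4, -4, -4) — intervals are preserved exactly.
And B4 lies outside G minor, so the sequence is real rather than tonal.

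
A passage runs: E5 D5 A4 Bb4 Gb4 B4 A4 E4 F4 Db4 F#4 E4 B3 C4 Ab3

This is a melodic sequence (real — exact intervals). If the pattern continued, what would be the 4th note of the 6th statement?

A2

The unit is 5 notes. Position-4 pitches of the 3 shown cells: Bb4, F4, C4.
Carrying that down a 4th forward: G3 → D3 → A2.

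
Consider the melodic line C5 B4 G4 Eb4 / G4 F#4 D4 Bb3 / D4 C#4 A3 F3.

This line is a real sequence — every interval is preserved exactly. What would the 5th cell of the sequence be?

With a 4-note motive the entries are C5, G4, D4, each down a 4th from the previous.
Carrying on: A3 → E3.
So cell 5 is E3 D#3 B2 G2.

E3 D#3 B2 G2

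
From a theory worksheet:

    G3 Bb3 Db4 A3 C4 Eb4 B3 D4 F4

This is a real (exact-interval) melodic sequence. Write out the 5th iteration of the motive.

D#4 F#4 A4

Taking 3-note groups, the heads are G3, A3, B3: the pattern moves up a 2nd.
Carrying on: C#4 → D#4.
From D#4 the exact shape gives D#4 F#4 A4.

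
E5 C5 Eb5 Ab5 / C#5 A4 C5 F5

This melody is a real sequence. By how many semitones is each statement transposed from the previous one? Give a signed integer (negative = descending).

Taking 4-note groups, the heads are E5, C#5: the pattern moves down a 3rd.
E5 to C#5 spans -3 semitones.

-3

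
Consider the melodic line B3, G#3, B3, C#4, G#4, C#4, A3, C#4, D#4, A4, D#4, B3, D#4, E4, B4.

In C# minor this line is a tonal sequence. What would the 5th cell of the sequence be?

Unit = 5 notes; the statements start on B3, C#4, D#4, moving up a 2nd each time.
Continuing the starts: E4 → F#4.
Statement 5 starts on F#4 and keeps the same diatonic contour: F#4 D#4 F#4 G#4 D#5.

F#4 D#4 F#4 G#4 D#5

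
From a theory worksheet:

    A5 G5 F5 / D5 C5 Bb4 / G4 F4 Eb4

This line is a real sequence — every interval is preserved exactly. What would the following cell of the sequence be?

Taking 3-note groups, the heads are A5, D5, G4: the pattern moves down a 5th.
Statement 4 starts on C4 and keeps the same exact contour: C4 Bb3 Ab3.

C4 Bb3 Ab3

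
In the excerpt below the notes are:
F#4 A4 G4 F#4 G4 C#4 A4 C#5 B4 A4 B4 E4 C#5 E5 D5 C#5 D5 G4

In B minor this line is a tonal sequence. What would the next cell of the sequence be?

Unit = 6 notes; the statements start on F#4, A4, C#5, moving up a 3rd each time.
So cell 4 is E5 G5 F#5 E5 F#5 B4.

E5 G5 F#5 E5 F#5 B4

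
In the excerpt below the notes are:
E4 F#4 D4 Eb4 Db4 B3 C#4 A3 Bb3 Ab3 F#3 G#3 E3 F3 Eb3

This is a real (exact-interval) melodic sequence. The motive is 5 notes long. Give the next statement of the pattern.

C#3 D#3 B2 C3 Bb2

The 5-note cells begin on E4, B3, F#3 — each down a 4th from the last.
Statement 4 starts on C#3 and keeps the same exact contour: C#3 D#3 B2 C3 Bb2.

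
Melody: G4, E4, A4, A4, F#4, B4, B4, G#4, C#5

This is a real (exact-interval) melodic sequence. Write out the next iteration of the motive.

Taking 3-note groups, the heads are G4, A4, B4: the pattern moves up a 2nd.
Statement 4 starts on C#5 and keeps the same exact contour: C#5 A#4 D#5.

C#5 A#4 D#5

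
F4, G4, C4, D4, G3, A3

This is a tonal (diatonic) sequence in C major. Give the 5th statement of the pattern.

A2 B2

The 2-note cells begin on F4, C4, G3 — each down a 4th from the last.
Continuing the starts: D3 → A2.
So cell 5 is A2 B2.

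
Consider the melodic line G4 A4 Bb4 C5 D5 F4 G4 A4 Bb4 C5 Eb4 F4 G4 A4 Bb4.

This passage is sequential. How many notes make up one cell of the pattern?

5

Try groups of 5 (3 cells in 15 notes):
G4 A4 Bb4 C5 D5 | F4 G4 A4 Bb4 C5 | Eb4 F4 G4 A4 Bb4
That's a consistent down a 2nd shift per cell, and no other grouping gives one.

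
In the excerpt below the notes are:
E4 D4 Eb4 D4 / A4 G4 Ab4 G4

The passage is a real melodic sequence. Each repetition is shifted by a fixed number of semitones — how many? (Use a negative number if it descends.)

5

With a 4-note motive the entries are E4, A4, each up a 4th from the previous.
E4 to A4 spans +5 semitones.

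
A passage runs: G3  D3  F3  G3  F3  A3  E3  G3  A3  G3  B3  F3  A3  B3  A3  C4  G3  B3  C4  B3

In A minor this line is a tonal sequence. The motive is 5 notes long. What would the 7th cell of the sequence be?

The 5-note cells begin on G3, A3, B3, C4 — each up a 2nd from the last.
Continuing the starts: D4 → E4 → F4.
So cell 7 is F4 C4 E4 F4 E4.

F4 C4 E4 F4 E4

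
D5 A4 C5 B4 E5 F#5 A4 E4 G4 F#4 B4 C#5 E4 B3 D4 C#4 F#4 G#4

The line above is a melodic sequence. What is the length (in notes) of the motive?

6

18 notes total. Splitting into 3 groups of 6:
D5 A4 C5 B4 E5 F#5 | A4 E4 G4 F#4 B4 C#5 | E4 B3 D4 C#4 F#4 G#4
Each cell is the previous one down a 4th — so the unit is 6 notes.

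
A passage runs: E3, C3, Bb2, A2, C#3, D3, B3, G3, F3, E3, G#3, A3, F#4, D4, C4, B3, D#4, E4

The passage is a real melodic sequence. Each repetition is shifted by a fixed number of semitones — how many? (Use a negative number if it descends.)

The 6-note cells begin on E3, B3, F#4 — each up a 5th from the last.
Counting half-steps from E3 to B3: 7.

7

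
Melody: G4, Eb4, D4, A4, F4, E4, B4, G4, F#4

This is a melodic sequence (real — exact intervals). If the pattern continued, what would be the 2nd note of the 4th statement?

A4

Grouping in 3s, the 2nd note of each cell is Eb4, F4, G4.
Each moves up a 2nd; the next is A4.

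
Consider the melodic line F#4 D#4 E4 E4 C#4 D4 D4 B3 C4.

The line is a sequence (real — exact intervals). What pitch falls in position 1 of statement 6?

Ab3

Grouping in 3s, the 1st note of each cell is F#4, E4, D4.
Carrying that down a 2nd forward: C4 → Bb3 → Ab3.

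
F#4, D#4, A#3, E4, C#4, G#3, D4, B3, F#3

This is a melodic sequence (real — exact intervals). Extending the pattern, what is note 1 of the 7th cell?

With 3-note cells, note 1 of each statement runs F#4, E4, D4.
Extending down a 2nd: C4 → Bb3 → Ab3 → Gb3.

Gb3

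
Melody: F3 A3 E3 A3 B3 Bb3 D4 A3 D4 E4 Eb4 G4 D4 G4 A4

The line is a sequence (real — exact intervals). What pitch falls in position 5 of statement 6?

The unit is 5 notes. Position-5 pitches of the 3 shown cells: B3, E4, A4.
Extending up a 4th: D5 → G5 → C6.

C6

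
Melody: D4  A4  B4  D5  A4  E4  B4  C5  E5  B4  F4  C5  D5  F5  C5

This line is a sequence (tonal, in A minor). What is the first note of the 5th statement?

A4

The 5-note cells begin on D4, E4, F4 — each up a 2nd from the last.
Continuing: G4 → A4. Statement 5 starts on A4.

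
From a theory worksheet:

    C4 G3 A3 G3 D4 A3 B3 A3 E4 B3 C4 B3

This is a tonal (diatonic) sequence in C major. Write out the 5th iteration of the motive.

G4 D4 E4 D4

With a 4-note motive the entries are C4, D4, E4, each up a 2nd from the previous.
Extending up a 2nd: F4 → G4.
Statement 5 starts on G4 and keeps the same diatonic contour: G4 D4 E4 D4.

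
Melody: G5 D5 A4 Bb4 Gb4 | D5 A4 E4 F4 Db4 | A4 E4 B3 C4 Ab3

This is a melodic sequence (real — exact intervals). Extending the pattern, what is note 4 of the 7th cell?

E2

The unit is 5 notes. Position-4 pitches of the 3 shown cells: Bb4, F4, C4.
Carrying that down a 4th forward: G3 → D3 → A2 → E2.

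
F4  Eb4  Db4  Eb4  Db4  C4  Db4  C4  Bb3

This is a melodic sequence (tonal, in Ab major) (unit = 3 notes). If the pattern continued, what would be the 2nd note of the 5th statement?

The unit is 3 notes. Position-2 pitches of the 3 shown cells: Eb4, Db4, C4.
Carrying that down a 2nd forward: Bb3 → Ab3.

Ab3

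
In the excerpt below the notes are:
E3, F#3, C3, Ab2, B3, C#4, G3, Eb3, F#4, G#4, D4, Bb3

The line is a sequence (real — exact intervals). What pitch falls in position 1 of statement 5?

With 4-note cells, note 1 of each statement runs E3, B3, F#4.
Carrying that up a 5th forward: C#5 → G#5.

G#5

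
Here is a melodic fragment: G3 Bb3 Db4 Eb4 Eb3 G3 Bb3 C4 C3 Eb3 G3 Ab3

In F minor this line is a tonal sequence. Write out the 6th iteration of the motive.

Db2 F2 Ab2 Bb2

With a 4-note motive the entries are G3, Eb3, C3, each down a 3rd from the previous.
Carrying on: Ab2 → F2 → Db2.
From Db2 the diatonic shape gives Db2 F2 Ab2 Bb2.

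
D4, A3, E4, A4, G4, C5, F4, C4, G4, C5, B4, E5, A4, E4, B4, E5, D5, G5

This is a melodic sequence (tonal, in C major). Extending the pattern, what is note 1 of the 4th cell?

With 6-note cells, note 1 of each statement runs D4, F4, A4.
Each moves up a 3rd; the next is C5.

C5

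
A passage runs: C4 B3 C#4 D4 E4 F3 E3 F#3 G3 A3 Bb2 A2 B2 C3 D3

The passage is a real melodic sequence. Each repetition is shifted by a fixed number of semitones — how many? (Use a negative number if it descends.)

With a 5-note motive the entries are C4, F3, Bb2, each down a 5th from the previous.
C4 to F3 spans -7 semitones.

-7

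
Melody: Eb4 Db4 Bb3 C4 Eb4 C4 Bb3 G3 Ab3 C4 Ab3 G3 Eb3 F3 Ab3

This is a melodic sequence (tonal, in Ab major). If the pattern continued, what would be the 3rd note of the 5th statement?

Ab2

Grouping in 5s, the 3rd note of each cell is Bb3, G3, Eb3.
Extending down a 3rd: C3 → Ab2.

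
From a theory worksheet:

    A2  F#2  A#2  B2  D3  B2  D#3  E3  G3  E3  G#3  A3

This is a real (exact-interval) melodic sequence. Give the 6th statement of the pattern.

Unit = 4 notes; the statements start on A2, D3, G3, moving up a 4th each time.
Extending up a 4th: C4 → F4 → Bb4.
From Bb4 the exact shape gives Bb4 G4 B4 C5.

Bb4 G4 B4 C5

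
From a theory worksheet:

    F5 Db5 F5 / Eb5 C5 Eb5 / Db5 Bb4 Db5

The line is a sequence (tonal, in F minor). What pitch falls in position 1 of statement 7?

G4

With 3-note cells, note 1 of each statement runs F5, Eb5, Db5.
Each moves down a 2nd. Continuing: C5 → Bb4 → Ab4 → G4.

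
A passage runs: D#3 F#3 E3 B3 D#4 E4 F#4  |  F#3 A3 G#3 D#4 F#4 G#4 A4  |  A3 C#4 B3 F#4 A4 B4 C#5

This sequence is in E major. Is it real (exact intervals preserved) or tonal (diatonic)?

tonal

Every note is diatonic to E major.
Cell 1 has -2 semitones from note 2 to 3, but cell 2 has -1 — the interval quality changes while the contour stays the same, which is the hallmark of a tonal sequence.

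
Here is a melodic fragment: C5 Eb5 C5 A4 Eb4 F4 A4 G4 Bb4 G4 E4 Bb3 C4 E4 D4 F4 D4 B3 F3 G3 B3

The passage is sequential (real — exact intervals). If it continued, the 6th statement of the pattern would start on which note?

With a 7-note motive the entries are C5, G4, D4, each down a 4th from the previous.
Extending the heads down a 4th: A3 → E3 → B2.

B2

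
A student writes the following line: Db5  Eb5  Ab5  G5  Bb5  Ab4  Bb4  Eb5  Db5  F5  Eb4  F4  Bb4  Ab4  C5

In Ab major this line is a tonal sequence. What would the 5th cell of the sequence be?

Taking 5-note groups, the heads are Db5, Ab4, Eb4: the pattern moves down a 4th.
Extending down a 4th: Bb3 → F3.
So cell 5 is F3 G3 C4 Bb3 Db4.

F3 G3 C4 Bb3 Db4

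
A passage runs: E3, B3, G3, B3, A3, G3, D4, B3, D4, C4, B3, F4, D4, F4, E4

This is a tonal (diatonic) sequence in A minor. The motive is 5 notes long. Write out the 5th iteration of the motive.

Taking 5-note groups, the heads are E3, G3, B3: the pattern moves up a 3rd.
Extending up a 3rd: D4 → F4.
So cell 5 is F4 C5 A4 C5 B4.

F4 C5 A4 C5 B4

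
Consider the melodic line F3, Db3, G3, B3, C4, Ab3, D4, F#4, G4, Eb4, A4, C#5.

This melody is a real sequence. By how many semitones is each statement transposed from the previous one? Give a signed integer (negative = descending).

With a 4-note motive the entries are F3, C4, G4, each up a 5th from the previous.
F3→C4 is 60 − 53 = 7 semitones.

7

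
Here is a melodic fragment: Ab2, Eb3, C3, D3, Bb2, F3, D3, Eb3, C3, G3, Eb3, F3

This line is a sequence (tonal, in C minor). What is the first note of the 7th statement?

G3

The 4-note cells begin on Ab2, Bb2, C3 — each up a 2nd from the last.
Extending the heads up a 2nd: D3 → Eb3 → F3 → G3.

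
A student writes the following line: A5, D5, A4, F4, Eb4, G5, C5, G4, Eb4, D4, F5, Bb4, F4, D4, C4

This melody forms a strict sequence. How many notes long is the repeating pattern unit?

15 notes total. Splitting into 3 groups of 5:
A5 D5 A4 F4 Eb4 | G5 C5 G4 Eb4 D4 | F5 Bb4 F4 D4 C4
That's a consistent down a 2nd shift per cell, and no other grouping gives one.

5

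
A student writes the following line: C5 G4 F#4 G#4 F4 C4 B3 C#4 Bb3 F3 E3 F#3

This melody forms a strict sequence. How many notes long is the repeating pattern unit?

Try groups of 4 (3 cells in 12 notes):
C5 G4 F#4 G#4 | F4 C4 B3 C#4 | Bb3 F3 E3 F#3
Every group is a transposition down a 5th of the one before; no shorter unit works.

4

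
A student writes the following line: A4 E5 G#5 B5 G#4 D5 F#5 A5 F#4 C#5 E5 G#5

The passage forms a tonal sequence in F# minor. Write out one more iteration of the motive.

With a 4-note motive the entries are A4, G#4, F#4, each down a 2nd from the previous.
So cell 4 is E4 B4 D5 F#5.

E4 B4 D5 F#5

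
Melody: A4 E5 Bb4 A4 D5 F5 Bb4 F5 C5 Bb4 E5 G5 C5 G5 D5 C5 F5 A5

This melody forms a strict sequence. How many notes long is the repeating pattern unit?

18 notes total. Splitting into 3 groups of 6:
A4 E5 Bb4 A4 D5 F5 | Bb4 F5 C5 Bb4 E5 G5 | C5 G5 D5 C5 F5 A5
Every group is a transposition up a 2nd of the one before; no shorter unit works.

6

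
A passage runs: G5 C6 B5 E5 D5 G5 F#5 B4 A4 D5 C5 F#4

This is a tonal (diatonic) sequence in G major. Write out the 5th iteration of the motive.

B3 E4 D4 G3

With a 4-note motive the entries are G5, D5, A4, each down a 4th from the previous.
Extending down a 4th: E4 → B3.
From B3 the diatonic shape gives B3 E4 D4 G3.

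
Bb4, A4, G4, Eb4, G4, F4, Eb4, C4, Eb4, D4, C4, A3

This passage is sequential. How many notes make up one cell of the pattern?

12 notes total. Splitting into 3 groups of 4:
Bb4 A4 G4 Eb4 | G4 F4 Eb4 C4 | Eb4 D4 C4 A3
Each cell is the previous one down a 3rd — so the unit is 4 notes.

4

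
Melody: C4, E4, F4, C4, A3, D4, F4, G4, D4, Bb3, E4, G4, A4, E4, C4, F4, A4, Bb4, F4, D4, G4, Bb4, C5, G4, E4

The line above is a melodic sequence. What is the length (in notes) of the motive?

5

Try groups of 5 (5 cells in 25 notes):
C4 E4 F4 C4 A3 | D4 F4 G4 D4 Bb3 | E4 G4 A4 E4 C4 | F4 A4 Bb4 F4 D4 | G4 Bb4 C5 G4 E4
Each cell is the previous one up a 2nd — so the unit is 5 notes.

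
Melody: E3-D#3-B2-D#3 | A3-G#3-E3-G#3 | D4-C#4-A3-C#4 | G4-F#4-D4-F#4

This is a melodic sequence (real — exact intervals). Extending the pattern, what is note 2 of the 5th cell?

B4

With 4-note cells, note 2 of each statement runs D#3, G#3, C#4, F#4.
Each moves up a 4th; the next is B4.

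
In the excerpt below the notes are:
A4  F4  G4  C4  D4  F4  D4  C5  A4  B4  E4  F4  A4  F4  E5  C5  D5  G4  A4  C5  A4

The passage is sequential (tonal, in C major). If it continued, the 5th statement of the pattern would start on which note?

Unit = 7 notes; the statements start on A4, C5, E5, moving up a 3rd each time.
Continuing: G5 → B5. Statement 5 starts on B5.

B5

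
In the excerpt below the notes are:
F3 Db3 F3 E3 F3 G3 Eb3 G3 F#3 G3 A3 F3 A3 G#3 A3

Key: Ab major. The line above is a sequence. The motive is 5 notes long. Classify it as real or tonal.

real

Each cell has the same semitone pattern (-4, 4, -1, 1) — intervals are preserved exactly.
And E3 lies outside Ab major, so the sequence is real rather than tonal.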